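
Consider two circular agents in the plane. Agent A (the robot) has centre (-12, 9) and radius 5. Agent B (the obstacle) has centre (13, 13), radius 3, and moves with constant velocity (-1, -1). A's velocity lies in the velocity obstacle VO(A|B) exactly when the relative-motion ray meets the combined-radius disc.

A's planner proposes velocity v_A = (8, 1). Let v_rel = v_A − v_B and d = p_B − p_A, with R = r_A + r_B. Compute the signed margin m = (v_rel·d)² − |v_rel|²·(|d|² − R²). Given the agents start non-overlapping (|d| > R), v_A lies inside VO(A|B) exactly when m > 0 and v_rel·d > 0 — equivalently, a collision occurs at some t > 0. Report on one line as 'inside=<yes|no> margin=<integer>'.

d = (25, 4),  |d|² = 641;  R = 5+3 = 8,  c = 641−8² = 577
v_rel = (9, 2),  |v_rel|² = 85;  v_rel·d = (9)·(25) + (2)·(4) = 233
85·t² − 466·t + 577 = 0  ⇒  m = 233² − 85·577 = 5244
m = 5244 > 0,  v_rel·d = 233 > 0  ⇒  inside

inside=yes margin=5244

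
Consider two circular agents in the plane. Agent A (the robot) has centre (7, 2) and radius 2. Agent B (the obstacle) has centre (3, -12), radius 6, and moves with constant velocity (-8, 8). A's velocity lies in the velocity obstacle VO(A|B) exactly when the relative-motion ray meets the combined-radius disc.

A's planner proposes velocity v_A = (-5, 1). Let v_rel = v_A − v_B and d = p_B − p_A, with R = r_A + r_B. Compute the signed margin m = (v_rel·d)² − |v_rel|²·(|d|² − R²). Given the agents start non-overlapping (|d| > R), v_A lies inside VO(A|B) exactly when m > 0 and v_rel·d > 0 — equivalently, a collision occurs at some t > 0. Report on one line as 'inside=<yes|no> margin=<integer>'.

d = (-4, -14),  |d|² = 212;  R = 2+6 = 8,  c = 212−8² = 148
v_rel = (3, -7),  |v_rel|² = 58;  v_rel·d = (3)·(-4) + (-7)·(-14) = 86
58·t² − 172·t + 148 = 0  ⇒  m = 86² − 58·148 = -1188
m = -1188 < 0,  v_rel·d = 86 > 0  ⇒  outside

inside=no margin=-1188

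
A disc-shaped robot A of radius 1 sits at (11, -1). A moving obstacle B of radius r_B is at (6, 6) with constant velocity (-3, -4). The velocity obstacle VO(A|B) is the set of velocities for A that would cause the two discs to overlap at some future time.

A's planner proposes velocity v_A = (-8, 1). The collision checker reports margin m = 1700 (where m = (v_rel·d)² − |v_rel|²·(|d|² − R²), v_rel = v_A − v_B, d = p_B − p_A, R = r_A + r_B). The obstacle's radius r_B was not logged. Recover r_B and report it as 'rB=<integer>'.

m = 1700
d = (-5, 7);  v_rel = (-5, 5),  |v_rel|² = 50
v_rel×d = (-5)·(7) − (5)·(-5) = -10
since m = R²·50 − (-10)²:  R² = (100 + 1700) / 50 = 36
R = √36 = 6  ⇒  r_B = 6 − 1 = 5

rB=5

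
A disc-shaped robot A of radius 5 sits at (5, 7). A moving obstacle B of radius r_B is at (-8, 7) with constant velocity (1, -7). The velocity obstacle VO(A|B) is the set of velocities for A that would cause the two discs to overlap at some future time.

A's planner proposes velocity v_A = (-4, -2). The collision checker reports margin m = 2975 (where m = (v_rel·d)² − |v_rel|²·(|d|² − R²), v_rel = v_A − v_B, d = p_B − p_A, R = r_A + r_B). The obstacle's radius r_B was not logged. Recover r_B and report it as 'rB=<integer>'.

m = 2975
d = (-13, 0);  v_rel = (-5, 5),  |v_rel|² = 50
v_rel×d = (-5)·(0) − (5)·(-13) = 65
since m = R²·50 − 65²:  R² = (4225 + 2975) / 50 = 144
R = √144 = 12  ⇒  r_B = 12 − 5 = 7

rB=7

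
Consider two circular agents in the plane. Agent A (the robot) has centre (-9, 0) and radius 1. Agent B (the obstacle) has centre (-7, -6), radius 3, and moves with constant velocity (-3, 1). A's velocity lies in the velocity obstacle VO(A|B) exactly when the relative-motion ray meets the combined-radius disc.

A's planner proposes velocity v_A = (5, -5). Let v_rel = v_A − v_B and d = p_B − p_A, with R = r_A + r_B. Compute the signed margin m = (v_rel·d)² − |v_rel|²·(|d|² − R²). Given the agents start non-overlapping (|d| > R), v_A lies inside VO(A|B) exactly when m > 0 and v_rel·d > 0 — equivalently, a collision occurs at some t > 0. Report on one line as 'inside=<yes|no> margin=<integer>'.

d = (2, -6),  |d|² = 40;  R = 1+3 = 4,  c = 40−4² = 24
v_rel = (8, -6),  |v_rel|² = 100;  v_rel·d = (8)·(2) + (-6)·(-6) = 52
100·t² − 104·t + 24 = 0  ⇒  m = 52² − 100·24 = 304
m = 304 > 0,  v_rel·d = 52 > 0  ⇒  inside

inside=yes margin=304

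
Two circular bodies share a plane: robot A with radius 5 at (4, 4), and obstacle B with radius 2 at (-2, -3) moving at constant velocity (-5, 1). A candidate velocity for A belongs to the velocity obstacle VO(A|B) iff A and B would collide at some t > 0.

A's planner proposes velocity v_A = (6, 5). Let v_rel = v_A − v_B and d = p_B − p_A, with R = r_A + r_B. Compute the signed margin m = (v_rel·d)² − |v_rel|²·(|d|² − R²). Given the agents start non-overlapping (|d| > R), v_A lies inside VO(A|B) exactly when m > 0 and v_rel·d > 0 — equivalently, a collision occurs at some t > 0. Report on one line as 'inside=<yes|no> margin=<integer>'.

d = (-6, -7),  |d|² = 85;  R = 5+2 = 7,  c = 85−7² = 36
v_rel = (11, 4),  |v_rel|² = 137;  v_rel·d = (11)·(-6) + (4)·(-7) = -94
137·t² + 188·t + 36 = 0  ⇒  m = (-94)² − 137·36 = 3904
m = 3904 > 0,  v_rel·d = -94 < 0  ⇒  outside

inside=no margin=3904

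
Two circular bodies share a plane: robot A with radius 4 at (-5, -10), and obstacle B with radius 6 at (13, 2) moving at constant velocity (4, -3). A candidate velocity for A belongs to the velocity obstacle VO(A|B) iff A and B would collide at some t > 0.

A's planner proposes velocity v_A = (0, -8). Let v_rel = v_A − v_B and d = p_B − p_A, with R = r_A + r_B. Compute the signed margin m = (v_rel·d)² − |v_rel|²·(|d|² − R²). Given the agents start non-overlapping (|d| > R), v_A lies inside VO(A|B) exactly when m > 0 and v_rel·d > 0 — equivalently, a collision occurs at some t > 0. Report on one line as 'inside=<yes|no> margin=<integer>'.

d = (18, 12),  |d|² = 468;  R = 4+6 = 10,  c = 468−10² = 368
v_rel = (-4, -5),  |v_rel|² = 41;  v_rel·d = (-4)·(18) + (-5)·(12) = -132
41·t² + 264·t + 368 = 0  ⇒  m = (-132)² − 41·368 = 2336
m = 2336 > 0,  v_rel·d = -132 < 0  ⇒  outside

inside=no margin=2336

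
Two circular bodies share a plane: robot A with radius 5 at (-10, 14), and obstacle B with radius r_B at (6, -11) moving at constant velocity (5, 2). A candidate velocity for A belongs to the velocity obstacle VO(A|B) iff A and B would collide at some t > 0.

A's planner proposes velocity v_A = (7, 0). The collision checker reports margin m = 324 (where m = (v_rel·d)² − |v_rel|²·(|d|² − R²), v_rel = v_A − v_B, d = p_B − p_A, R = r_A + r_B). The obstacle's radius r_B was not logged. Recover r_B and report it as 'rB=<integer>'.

m = 324
d = (16, -25);  v_rel = (2, -2),  |v_rel|² = 8
v_rel×d = (2)·(-25) − (-2)·(16) = -18
since m = R²·8 − (-18)²:  R² = (324 + 324) / 8 = 81
R = √81 = 9  ⇒  r_B = 9 − 5 = 4

rB=4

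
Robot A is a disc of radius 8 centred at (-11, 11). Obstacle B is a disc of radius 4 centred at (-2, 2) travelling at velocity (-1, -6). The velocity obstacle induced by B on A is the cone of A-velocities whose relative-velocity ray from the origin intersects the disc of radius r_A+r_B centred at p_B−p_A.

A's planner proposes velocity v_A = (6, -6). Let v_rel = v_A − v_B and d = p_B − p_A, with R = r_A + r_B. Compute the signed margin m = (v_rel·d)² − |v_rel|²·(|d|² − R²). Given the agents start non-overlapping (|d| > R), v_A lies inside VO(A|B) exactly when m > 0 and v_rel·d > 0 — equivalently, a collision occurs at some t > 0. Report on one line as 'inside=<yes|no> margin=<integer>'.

d = (9, -9),  |d|² = 162;  R = 8+4 = 12,  c = 162−12² = 18
v_rel = (7, 0),  |v_rel|² = 49;  v_rel·d = (7)·(9) + (0)·(-9) = 63
49·t² − 126·t + 18 = 0  ⇒  m = 63² − 49·18 = 3087
m = 3087 > 0,  v_rel·d = 63 > 0  ⇒  inside

inside=yes margin=3087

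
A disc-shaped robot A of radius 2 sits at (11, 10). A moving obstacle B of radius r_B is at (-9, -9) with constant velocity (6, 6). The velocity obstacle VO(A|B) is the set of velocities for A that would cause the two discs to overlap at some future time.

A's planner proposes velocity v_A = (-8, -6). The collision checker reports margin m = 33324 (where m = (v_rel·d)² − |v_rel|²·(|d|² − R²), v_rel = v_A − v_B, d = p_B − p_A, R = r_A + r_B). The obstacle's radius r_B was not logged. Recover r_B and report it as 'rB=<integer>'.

m = 33324
d = (-20, -19);  v_rel = (-14, -12),  |v_rel|² = 340
v_rel×d = (-14)·(-19) − (-12)·(-20) = 26
since m = R²·340 − 26²:  R² = (676 + 33324) / 340 = 100
R = √100 = 10  ⇒  r_B = 10 − 2 = 8

rB=8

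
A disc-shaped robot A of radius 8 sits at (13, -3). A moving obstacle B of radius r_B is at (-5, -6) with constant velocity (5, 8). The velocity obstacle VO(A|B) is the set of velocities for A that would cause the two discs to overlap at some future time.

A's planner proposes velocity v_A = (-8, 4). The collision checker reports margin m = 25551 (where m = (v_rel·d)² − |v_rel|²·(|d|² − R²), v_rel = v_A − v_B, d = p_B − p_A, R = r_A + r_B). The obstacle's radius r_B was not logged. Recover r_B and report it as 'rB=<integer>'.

m = 25551
d = (-18, -3);  v_rel = (-13, -4),  |v_rel|² = 185
v_rel×d = (-13)·(-3) − (-4)·(-18) = -33
since m = R²·185 − (-33)²:  R² = (1089 + 25551) / 185 = 144
R = √144 = 12  ⇒  r_B = 12 − 8 = 4

rB=4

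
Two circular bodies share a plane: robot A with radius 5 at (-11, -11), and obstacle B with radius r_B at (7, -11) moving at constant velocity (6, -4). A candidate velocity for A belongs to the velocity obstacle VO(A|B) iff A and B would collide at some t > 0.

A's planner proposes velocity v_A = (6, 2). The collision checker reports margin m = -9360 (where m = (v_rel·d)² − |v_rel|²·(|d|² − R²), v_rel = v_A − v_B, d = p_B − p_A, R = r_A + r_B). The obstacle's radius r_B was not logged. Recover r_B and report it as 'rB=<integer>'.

m = -9360
d = (18, 0);  v_rel = (0, 6),  |v_rel|² = 36
v_rel×d = (0)·(0) − (6)·(18) = -108
since m = R²·36 − (-108)²:  R² = (11664 + -9360) / 36 = 64
R = √64 = 8  ⇒  r_B = 8 − 5 = 3

rB=3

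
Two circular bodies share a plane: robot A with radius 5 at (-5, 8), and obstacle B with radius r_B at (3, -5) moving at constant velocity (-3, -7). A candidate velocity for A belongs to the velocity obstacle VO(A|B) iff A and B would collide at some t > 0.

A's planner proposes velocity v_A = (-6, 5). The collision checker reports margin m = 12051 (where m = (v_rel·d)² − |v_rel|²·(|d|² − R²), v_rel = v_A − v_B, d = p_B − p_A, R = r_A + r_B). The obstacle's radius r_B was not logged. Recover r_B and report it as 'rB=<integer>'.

m = 12051
d = (8, -13);  v_rel = (-3, 12),  |v_rel|² = 153
v_rel×d = (-3)·(-13) − (12)·(8) = -57
since m = R²·153 − (-57)²:  R² = (3249 + 12051) / 153 = 100
R = √100 = 10  ⇒  r_B = 10 − 5 = 5

rB=5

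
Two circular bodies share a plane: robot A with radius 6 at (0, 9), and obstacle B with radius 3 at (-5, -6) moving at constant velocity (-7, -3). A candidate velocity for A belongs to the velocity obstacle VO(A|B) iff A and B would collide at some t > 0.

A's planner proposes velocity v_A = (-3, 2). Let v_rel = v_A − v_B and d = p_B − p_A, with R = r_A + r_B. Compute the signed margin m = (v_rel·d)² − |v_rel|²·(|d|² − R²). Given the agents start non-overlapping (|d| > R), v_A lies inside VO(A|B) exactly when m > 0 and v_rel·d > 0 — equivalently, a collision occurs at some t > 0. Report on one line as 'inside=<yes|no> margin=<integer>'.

d = (-5, -15),  |d|² = 250;  R = 6+3 = 9,  c = 250−9² = 169
v_rel = (4, 5),  |v_rel|² = 41;  v_rel·d = (4)·(-5) + (5)·(-15) = -95
41·t² + 190·t + 169 = 0  ⇒  m = (-95)² − 41·169 = 2096
m = 2096 > 0,  v_rel·d = -95 < 0  ⇒  outside

inside=no margin=2096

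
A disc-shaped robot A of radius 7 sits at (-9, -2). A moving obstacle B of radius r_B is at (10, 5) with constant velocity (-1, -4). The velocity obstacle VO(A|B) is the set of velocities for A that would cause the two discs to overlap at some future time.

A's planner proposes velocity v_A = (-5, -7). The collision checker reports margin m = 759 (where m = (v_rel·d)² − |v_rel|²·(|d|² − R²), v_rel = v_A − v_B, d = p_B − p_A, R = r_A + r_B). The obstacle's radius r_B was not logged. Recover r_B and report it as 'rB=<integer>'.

m = 759
d = (19, 7);  v_rel = (-4, -3),  |v_rel|² = 25
v_rel×d = (-4)·(7) − (-3)·(19) = 29
since m = R²·25 − 29²:  R² = (841 + 759) / 25 = 64
R = √64 = 8  ⇒  r_B = 8 − 7 = 1

rB=1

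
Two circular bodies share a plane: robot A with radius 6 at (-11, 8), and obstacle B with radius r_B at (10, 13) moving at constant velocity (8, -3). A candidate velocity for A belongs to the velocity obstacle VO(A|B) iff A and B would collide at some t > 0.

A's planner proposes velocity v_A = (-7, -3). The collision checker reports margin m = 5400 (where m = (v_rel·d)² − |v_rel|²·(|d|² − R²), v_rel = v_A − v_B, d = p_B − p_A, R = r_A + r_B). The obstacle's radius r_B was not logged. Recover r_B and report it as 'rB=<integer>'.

m = 5400
d = (21, 5);  v_rel = (-15, 0),  |v_rel|² = 225
v_rel×d = (-15)·(5) − (0)·(21) = -75
since m = R²·225 − (-75)²:  R² = (5625 + 5400) / 225 = 49
R = √49 = 7  ⇒  r_B = 7 − 6 = 1

rB=1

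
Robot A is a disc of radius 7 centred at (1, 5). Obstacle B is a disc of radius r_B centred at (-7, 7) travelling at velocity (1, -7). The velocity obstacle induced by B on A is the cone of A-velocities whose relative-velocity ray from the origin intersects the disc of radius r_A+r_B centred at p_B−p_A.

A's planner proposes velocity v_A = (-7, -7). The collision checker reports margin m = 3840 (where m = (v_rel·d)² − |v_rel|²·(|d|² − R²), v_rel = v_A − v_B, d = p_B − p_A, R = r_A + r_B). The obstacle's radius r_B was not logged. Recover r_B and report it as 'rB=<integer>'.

m = 3840
d = (-8, 2);  v_rel = (-8, 0),  |v_rel|² = 64
v_rel×d = (-8)·(2) − (0)·(-8) = -16
since m = R²·64 − (-16)²:  R² = (256 + 3840) / 64 = 64
R = √64 = 8  ⇒  r_B = 8 − 7 = 1

rB=1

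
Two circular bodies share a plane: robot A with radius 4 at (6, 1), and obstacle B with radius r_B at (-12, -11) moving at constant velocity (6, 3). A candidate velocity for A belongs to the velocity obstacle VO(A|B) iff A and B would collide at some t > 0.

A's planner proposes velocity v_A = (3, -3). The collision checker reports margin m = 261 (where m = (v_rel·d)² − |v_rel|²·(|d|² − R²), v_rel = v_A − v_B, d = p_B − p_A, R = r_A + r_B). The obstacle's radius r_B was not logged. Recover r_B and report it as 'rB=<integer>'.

m = 261
d = (-18, -12);  v_rel = (-3, -6),  |v_rel|² = 45
v_rel×d = (-3)·(-12) − (-6)·(-18) = -72
since m = R²·45 − (-72)²:  R² = (5184 + 261) / 45 = 121
R = √121 = 11  ⇒  r_B = 11 − 4 = 7

rB=7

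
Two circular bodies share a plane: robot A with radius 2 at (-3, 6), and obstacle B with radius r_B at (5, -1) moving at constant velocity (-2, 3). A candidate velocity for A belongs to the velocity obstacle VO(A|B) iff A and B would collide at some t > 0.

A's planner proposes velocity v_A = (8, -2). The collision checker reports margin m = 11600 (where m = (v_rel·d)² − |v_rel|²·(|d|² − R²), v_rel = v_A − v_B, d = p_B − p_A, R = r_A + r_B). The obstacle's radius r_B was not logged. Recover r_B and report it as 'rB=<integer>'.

m = 11600
d = (8, -7);  v_rel = (10, -5),  |v_rel|² = 125
v_rel×d = (10)·(-7) − (-5)·(8) = -30
since m = R²·125 − (-30)²:  R² = (900 + 11600) / 125 = 100
R = √100 = 10  ⇒  r_B = 10 − 2 = 8

rB=8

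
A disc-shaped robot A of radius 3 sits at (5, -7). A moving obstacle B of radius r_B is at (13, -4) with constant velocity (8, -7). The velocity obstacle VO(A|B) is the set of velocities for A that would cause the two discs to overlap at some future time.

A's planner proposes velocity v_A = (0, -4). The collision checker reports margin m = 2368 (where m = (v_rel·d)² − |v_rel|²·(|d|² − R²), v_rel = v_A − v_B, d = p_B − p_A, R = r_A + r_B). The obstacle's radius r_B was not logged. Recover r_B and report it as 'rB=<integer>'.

m = 2368
d = (8, 3);  v_rel = (-8, 3),  |v_rel|² = 73
v_rel×d = (-8)·(3) − (3)·(8) = -48
since m = R²·73 − (-48)²:  R² = (2304 + 2368) / 73 = 64
R = √64 = 8  ⇒  r_B = 8 − 3 = 5

rB=5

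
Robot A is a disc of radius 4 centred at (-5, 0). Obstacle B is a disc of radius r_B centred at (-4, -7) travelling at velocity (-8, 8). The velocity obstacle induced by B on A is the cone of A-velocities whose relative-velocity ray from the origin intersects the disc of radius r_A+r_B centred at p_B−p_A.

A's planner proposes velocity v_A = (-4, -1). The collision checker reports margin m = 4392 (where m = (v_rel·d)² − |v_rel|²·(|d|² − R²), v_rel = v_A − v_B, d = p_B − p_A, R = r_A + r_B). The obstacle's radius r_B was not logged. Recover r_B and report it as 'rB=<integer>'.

m = 4392
d = (1, -7);  v_rel = (4, -9),  |v_rel|² = 97
v_rel×d = (4)·(-7) − (-9)·(1) = -19
since m = R²·97 − (-19)²:  R² = (361 + 4392) / 97 = 49
R = √49 = 7  ⇒  r_B = 7 − 4 = 3

rB=3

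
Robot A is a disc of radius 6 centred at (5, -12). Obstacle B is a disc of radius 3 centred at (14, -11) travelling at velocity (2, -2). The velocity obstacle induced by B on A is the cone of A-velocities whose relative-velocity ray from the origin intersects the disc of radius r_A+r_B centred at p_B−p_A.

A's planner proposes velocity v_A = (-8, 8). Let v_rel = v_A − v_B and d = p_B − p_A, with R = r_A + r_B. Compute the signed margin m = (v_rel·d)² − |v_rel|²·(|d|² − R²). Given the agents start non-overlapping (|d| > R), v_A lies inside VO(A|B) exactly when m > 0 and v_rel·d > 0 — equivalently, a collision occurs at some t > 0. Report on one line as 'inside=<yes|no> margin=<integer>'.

d = (9, 1),  |d|² = 82;  R = 6+3 = 9,  c = 82−9² = 1
v_rel = (-10, 10),  |v_rel|² = 200;  v_rel·d = (-10)·(9) + (10)·(1) = -80
200·t² + 160·t + 1 = 0  ⇒  m = (-80)² − 200·1 = 6200
m = 6200 > 0,  v_rel·d = -80 < 0  ⇒  outside

inside=no margin=6200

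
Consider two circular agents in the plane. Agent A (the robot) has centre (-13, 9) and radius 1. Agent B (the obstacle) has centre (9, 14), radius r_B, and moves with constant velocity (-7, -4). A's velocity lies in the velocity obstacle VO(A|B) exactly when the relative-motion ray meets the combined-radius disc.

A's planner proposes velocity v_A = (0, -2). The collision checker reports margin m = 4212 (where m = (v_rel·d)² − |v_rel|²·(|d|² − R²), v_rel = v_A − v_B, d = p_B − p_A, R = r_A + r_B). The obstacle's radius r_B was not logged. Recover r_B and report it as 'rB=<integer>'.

m = 4212
d = (22, 5);  v_rel = (7, 2),  |v_rel|² = 53
v_rel×d = (7)·(5) − (2)·(22) = -9
since m = R²·53 − (-9)²:  R² = (81 + 4212) / 53 = 81
R = √81 = 9  ⇒  r_B = 9 − 1 = 8

rB=8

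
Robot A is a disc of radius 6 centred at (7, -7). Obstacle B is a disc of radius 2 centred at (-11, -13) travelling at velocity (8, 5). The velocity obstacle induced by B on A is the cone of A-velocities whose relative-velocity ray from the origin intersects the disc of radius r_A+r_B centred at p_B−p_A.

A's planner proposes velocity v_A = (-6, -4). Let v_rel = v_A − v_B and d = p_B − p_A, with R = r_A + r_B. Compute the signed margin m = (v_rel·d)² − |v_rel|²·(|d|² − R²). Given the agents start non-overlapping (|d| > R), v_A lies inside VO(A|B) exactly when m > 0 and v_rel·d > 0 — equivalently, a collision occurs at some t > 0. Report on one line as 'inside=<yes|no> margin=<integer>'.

d = (-18, -6),  |d|² = 360;  R = 6+2 = 8,  c = 360−8² = 296
v_rel = (-14, -9),  |v_rel|² = 277;  v_rel·d = (-14)·(-18) + (-9)·(-6) = 306
277·t² − 612·t + 296 = 0  ⇒  m = 306² − 277·296 = 11644
m = 11644 > 0,  v_rel·d = 306 > 0  ⇒  inside

inside=yes margin=11644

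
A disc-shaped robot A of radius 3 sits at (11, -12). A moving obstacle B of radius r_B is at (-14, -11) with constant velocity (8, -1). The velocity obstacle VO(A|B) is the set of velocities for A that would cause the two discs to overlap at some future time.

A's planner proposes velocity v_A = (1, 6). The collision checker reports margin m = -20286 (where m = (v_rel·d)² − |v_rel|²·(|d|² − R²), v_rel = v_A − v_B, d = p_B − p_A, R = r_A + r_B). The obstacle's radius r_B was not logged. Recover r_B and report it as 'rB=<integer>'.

m = -20286
d = (-25, 1);  v_rel = (-7, 7),  |v_rel|² = 98
v_rel×d = (-7)·(1) − (7)·(-25) = 168
since m = R²·98 − 168²:  R² = (28224 + -20286) / 98 = 81
R = √81 = 9  ⇒  r_B = 9 − 3 = 6

rB=6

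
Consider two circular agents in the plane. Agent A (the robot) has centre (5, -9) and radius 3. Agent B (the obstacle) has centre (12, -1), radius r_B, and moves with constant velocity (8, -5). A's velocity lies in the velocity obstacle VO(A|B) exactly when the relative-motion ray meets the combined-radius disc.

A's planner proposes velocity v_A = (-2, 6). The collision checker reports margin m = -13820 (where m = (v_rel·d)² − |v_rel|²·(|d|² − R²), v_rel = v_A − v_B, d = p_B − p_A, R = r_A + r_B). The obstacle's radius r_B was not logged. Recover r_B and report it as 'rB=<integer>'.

m = -13820
d = (7, 8);  v_rel = (-10, 11),  |v_rel|² = 221
v_rel×d = (-10)·(8) − (11)·(7) = -157
since m = R²·221 − (-157)²:  R² = (24649 + -13820) / 221 = 49
R = √49 = 7  ⇒  r_B = 7 − 3 = 4

rB=4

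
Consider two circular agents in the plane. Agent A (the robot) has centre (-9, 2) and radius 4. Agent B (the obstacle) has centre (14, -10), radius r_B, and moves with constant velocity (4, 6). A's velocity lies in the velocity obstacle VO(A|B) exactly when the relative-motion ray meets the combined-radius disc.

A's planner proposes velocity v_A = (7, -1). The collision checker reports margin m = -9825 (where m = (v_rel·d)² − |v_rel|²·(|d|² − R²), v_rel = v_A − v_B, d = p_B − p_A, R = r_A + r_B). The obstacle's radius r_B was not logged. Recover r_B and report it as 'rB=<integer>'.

m = -9825
d = (23, -12);  v_rel = (3, -7),  |v_rel|² = 58
v_rel×d = (3)·(-12) − (-7)·(23) = 125
since m = R²·58 − 125²:  R² = (15625 + -9825) / 58 = 100
R = √100 = 10  ⇒  r_B = 10 − 4 = 6

rB=6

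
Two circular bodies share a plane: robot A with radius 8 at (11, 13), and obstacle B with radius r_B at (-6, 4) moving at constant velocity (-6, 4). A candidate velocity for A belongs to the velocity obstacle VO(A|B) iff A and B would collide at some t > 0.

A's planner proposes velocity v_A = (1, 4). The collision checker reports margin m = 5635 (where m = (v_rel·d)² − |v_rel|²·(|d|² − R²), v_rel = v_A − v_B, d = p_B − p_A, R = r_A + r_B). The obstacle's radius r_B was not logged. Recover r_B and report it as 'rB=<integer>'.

m = 5635
d = (-17, -9);  v_rel = (7, 0),  |v_rel|² = 49
v_rel×d = (7)·(-9) − (0)·(-17) = -63
since m = R²·49 − (-63)²:  R² = (3969 + 5635) / 49 = 196
R = √196 = 14  ⇒  r_B = 14 − 8 = 6

rB=6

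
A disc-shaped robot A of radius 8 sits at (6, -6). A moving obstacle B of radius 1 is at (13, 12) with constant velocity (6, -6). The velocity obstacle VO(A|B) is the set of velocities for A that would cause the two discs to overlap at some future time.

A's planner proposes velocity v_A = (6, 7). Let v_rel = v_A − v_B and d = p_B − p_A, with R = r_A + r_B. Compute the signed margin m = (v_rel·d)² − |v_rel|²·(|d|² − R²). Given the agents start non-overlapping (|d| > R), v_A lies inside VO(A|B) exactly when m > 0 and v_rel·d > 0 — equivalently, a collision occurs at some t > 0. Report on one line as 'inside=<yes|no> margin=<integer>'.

d = (7, 18),  |d|² = 373;  R = 8+1 = 9,  c = 373−9² = 292
v_rel = (0, 13),  |v_rel|² = 169;  v_rel·d = (0)·(7) + (13)·(18) = 234
169·t² − 468·t + 292 = 0  ⇒  m = 234² − 169·292 = 5408
m = 5408 > 0,  v_rel·d = 234 > 0  ⇒  inside

inside=yes margin=5408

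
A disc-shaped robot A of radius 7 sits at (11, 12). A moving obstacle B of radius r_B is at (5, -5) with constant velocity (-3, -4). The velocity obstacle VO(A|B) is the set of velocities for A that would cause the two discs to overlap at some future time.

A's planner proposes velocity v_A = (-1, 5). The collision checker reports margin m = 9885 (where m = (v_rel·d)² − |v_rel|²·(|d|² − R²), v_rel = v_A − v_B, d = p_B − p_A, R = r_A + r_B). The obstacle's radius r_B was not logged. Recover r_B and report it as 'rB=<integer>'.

m = 9885
d = (-6, -17);  v_rel = (2, 9),  |v_rel|² = 85
v_rel×d = (2)·(-17) − (9)·(-6) = 20
since m = R²·85 − 20²:  R² = (400 + 9885) / 85 = 121
R = √121 = 11  ⇒  r_B = 11 − 7 = 4

rB=4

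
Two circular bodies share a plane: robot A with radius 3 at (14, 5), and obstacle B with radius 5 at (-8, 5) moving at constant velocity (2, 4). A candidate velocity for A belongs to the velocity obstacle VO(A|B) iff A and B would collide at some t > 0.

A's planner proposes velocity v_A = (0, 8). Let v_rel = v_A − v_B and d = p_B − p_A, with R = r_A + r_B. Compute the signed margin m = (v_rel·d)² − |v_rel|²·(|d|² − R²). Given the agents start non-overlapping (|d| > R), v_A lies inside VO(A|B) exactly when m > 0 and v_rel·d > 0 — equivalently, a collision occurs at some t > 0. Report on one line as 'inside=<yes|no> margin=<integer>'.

d = (-22, 0),  |d|² = 484;  R = 3+5 = 8,  c = 484−8² = 420
v_rel = (-2, 4),  |v_rel|² = 20;  v_rel·d = (-2)·(-22) + (4)·(0) = 44
20·t² − 88·t + 420 = 0  ⇒  m = 44² − 20·420 = -6464
m = -6464 < 0,  v_rel·d = 44 > 0  ⇒  outside

inside=no margin=-6464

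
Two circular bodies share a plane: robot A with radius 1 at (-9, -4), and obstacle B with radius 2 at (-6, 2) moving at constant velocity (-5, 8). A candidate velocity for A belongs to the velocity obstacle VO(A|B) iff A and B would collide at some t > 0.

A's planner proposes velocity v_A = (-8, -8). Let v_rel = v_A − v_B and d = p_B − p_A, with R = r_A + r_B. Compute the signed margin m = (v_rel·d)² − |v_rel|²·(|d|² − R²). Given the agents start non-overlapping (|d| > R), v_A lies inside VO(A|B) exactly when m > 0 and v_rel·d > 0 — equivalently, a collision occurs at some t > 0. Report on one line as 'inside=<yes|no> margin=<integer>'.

d = (3, 6),  |d|² = 45;  R = 1+2 = 3,  c = 45−3² = 36
v_rel = (-3, -16),  |v_rel|² = 265;  v_rel·d = (-3)·(3) + (-16)·(6) = -105
265·t² + 210·t + 36 = 0  ⇒  m = (-105)² − 265·36 = 1485
m = 1485 > 0,  v_rel·d = -105 < 0  ⇒  outside

inside=no margin=1485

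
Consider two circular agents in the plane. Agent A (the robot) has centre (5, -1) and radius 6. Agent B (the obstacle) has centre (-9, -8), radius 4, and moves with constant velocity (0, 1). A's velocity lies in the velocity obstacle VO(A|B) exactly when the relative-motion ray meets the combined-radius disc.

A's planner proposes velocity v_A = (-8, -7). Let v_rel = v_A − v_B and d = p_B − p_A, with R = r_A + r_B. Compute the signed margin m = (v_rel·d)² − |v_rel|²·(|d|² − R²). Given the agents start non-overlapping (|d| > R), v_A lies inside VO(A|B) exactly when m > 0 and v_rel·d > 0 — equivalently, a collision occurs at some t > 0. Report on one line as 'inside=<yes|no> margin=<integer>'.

d = (-14, -7),  |d|² = 245;  R = 6+4 = 10,  c = 245−10² = 145
v_rel = (-8, -8),  |v_rel|² = 128;  v_rel·d = (-8)·(-14) + (-8)·(-7) = 168
128·t² − 336·t + 145 = 0  ⇒  m = 168² − 128·145 = 9664
m = 9664 > 0,  v_rel·d = 168 > 0  ⇒  inside

inside=yes margin=9664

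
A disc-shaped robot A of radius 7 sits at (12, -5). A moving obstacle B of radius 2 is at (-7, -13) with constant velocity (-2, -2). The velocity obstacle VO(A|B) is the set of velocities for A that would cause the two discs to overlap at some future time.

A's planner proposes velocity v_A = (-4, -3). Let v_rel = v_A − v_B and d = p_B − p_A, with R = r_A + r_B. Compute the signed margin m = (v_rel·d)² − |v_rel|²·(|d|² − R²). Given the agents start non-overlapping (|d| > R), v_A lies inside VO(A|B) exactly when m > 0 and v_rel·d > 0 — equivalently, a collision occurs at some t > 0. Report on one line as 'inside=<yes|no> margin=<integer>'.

d = (-19, -8),  |d|² = 425;  R = 7+2 = 9,  c = 425−9² = 344
v_rel = (-2, -1),  |v_rel|² = 5;  v_rel·d = (-2)·(-19) + (-1)·(-8) = 46
5·t² − 92·t + 344 = 0  ⇒  m = 46² − 5·344 = 396
m = 396 > 0,  v_rel·d = 46 > 0  ⇒  inside

inside=yes margin=396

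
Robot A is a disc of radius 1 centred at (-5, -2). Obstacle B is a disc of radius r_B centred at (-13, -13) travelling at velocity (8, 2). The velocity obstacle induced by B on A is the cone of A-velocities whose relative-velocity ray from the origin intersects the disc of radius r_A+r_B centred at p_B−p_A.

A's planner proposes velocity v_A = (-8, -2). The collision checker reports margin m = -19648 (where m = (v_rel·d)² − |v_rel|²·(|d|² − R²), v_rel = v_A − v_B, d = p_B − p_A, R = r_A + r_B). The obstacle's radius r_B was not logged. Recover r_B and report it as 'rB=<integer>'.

m = -19648
d = (-8, -11);  v_rel = (-16, -4),  |v_rel|² = 272
v_rel×d = (-16)·(-11) − (-4)·(-8) = 144
since m = R²·272 − 144²:  R² = (20736 + -19648) / 272 = 4
R = √4 = 2  ⇒  r_B = 2 − 1 = 1

rB=1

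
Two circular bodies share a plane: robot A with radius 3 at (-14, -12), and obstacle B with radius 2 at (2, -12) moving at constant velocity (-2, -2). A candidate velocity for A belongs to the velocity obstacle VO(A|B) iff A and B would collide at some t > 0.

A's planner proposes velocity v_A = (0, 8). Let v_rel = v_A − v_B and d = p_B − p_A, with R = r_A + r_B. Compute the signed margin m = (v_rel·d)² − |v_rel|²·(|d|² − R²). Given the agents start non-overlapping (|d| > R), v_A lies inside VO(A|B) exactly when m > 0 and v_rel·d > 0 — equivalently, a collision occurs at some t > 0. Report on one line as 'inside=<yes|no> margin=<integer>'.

d = (16, 0),  |d|² = 256;  R = 3+2 = 5,  c = 256−5² = 231
v_rel = (2, 10),  |v_rel|² = 104;  v_rel·d = (2)·(16) + (10)·(0) = 32
104·t² − 64·t + 231 = 0  ⇒  m = 32² − 104·231 = -23000
m = -23000 < 0,  v_rel·d = 32 > 0  ⇒  outside

inside=no margin=-23000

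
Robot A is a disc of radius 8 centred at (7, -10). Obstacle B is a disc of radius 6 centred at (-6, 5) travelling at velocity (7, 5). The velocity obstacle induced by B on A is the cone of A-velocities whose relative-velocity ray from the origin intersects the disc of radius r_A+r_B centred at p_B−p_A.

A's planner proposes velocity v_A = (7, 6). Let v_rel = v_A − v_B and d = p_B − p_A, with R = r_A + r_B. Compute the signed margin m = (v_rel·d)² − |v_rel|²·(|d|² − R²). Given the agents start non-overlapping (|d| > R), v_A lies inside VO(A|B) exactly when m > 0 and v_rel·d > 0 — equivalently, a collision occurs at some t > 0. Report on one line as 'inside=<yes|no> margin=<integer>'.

d = (-13, 15),  |d|² = 394;  R = 8+6 = 14,  c = 394−14² = 198
v_rel = (0, 1),  |v_rel|² = 1;  v_rel·d = (0)·(-13) + (1)·(15) = 15
1·t² − 30·t + 198 = 0  ⇒  m = 15² − 1·198 = 27
m = 27 > 0,  v_rel·d = 15 > 0  ⇒  inside

inside=yes margin=27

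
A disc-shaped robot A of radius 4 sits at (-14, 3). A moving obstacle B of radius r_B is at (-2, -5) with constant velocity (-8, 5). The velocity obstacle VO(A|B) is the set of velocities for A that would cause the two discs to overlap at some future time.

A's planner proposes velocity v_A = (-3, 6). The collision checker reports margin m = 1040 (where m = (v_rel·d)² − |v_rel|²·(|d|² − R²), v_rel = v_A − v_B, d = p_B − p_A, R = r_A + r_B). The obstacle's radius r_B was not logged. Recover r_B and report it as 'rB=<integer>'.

m = 1040
d = (12, -8);  v_rel = (5, 1),  |v_rel|² = 26
v_rel×d = (5)·(-8) − (1)·(12) = -52
since m = R²·26 − (-52)²:  R² = (2704 + 1040) / 26 = 144
R = √144 = 12  ⇒  r_B = 12 − 4 = 8

rB=8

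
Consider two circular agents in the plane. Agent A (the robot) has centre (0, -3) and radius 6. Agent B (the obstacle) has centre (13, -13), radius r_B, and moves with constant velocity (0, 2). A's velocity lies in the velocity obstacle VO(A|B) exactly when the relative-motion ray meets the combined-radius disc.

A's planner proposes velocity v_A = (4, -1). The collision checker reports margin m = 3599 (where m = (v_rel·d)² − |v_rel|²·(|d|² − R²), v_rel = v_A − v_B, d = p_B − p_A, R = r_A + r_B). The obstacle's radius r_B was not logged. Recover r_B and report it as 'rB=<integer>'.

m = 3599
d = (13, -10);  v_rel = (4, -3),  |v_rel|² = 25
v_rel×d = (4)·(-10) − (-3)·(13) = -1
since m = R²·25 − (-1)²:  R² = (1 + 3599) / 25 = 144
R = √144 = 12  ⇒  r_B = 12 − 6 = 6

rB=6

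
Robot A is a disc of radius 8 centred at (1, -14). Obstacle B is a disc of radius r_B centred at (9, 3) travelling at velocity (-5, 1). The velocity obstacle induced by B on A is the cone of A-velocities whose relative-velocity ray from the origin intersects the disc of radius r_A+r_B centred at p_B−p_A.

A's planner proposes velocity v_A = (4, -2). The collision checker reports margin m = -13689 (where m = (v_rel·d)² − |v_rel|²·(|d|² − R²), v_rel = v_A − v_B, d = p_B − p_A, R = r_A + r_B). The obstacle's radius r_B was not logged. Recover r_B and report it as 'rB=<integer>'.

m = -13689
d = (8, 17);  v_rel = (9, -3),  |v_rel|² = 90
v_rel×d = (9)·(17) − (-3)·(8) = 177
since m = R²·90 − 177²:  R² = (31329 + -13689) / 90 = 196
R = √196 = 14  ⇒  r_B = 14 − 8 = 6

rB=6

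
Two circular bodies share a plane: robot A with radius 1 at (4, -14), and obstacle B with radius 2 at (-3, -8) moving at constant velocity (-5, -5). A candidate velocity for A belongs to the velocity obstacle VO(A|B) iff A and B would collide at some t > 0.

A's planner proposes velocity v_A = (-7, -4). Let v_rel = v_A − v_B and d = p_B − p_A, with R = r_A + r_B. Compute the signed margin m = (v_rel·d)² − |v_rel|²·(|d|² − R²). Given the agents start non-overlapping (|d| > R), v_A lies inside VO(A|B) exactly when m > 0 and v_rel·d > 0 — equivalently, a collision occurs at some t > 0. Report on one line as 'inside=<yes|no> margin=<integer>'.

d = (-7, 6),  |d|² = 85;  R = 1+2 = 3,  c = 85−3² = 76
v_rel = (-2, 1),  |v_rel|² = 5;  v_rel·d = (-2)·(-7) + (1)·(6) = 20
5·t² − 40·t + 76 = 0  ⇒  m = 20² − 5·76 = 20
m = 20 > 0,  v_rel·d = 20 > 0  ⇒  inside

inside=yes margin=20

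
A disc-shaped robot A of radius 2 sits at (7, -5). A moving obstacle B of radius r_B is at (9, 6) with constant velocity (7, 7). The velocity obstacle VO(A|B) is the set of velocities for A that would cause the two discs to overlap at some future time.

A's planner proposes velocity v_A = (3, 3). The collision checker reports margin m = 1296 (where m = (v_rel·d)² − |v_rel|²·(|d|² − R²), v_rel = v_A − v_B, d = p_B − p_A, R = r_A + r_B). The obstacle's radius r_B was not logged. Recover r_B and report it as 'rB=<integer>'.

m = 1296
d = (2, 11);  v_rel = (-4, -4),  |v_rel|² = 32
v_rel×d = (-4)·(11) − (-4)·(2) = -36
since m = R²·32 − (-36)²:  R² = (1296 + 1296) / 32 = 81
R = √81 = 9  ⇒  r_B = 9 − 2 = 7

rB=7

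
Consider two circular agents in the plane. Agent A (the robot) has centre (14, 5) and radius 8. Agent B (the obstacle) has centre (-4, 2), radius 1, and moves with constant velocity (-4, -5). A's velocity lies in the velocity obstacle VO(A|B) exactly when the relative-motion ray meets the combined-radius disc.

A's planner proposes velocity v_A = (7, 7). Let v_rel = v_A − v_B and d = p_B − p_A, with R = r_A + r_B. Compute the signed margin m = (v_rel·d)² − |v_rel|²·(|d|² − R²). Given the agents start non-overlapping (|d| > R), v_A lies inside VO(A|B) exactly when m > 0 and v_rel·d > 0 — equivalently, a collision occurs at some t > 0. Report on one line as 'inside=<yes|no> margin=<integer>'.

d = (-18, -3),  |d|² = 333;  R = 8+1 = 9,  c = 333−9² = 252
v_rel = (11, 12),  |v_rel|² = 265;  v_rel·d = (11)·(-18) + (12)·(-3) = -234
265·t² + 468·t + 252 = 0  ⇒  m = (-234)² − 265·252 = -12024
m = -12024 < 0,  v_rel·d = -234 < 0  ⇒  outside

inside=no margin=-12024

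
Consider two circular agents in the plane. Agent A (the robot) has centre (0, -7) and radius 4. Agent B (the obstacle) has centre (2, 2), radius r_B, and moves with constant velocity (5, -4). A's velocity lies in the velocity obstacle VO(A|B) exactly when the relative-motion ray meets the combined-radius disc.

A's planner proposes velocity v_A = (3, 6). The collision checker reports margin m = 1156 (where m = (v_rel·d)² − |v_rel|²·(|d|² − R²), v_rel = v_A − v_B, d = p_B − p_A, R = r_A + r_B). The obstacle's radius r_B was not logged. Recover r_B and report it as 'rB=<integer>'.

m = 1156
d = (2, 9);  v_rel = (-2, 10),  |v_rel|² = 104
v_rel×d = (-2)·(9) − (10)·(2) = -38
since m = R²·104 − (-38)²:  R² = (1444 + 1156) / 104 = 25
R = √25 = 5  ⇒  r_B = 5 − 4 = 1

rB=1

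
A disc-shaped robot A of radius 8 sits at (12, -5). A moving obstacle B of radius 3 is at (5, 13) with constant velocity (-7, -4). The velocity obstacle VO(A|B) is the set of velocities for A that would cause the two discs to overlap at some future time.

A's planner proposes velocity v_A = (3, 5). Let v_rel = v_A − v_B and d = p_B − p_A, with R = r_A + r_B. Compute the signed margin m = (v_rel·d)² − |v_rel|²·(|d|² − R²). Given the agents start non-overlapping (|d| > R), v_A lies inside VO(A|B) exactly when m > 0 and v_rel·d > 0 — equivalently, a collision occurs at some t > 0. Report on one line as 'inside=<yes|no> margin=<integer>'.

d = (-7, 18),  |d|² = 373;  R = 8+3 = 11,  c = 373−11² = 252
v_rel = (10, 9),  |v_rel|² = 181;  v_rel·d = (10)·(-7) + (9)·(18) = 92
181·t² − 184·t + 252 = 0  ⇒  m = 92² − 181·252 = -37148
m = -37148 < 0,  v_rel·d = 92 > 0  ⇒  outside

inside=no margin=-37148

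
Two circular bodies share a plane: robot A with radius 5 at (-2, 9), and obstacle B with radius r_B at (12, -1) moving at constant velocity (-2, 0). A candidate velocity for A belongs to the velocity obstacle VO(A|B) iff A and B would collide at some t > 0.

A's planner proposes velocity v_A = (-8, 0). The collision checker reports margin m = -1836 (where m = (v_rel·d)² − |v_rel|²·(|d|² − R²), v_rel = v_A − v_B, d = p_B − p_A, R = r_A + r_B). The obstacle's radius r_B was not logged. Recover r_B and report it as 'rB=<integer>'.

m = -1836
d = (14, -10);  v_rel = (-6, 0),  |v_rel|² = 36
v_rel×d = (-6)·(-10) − (0)·(14) = 60
since m = R²·36 − 60²:  R² = (3600 + -1836) / 36 = 49
R = √49 = 7  ⇒  r_B = 7 − 5 = 2

rB=2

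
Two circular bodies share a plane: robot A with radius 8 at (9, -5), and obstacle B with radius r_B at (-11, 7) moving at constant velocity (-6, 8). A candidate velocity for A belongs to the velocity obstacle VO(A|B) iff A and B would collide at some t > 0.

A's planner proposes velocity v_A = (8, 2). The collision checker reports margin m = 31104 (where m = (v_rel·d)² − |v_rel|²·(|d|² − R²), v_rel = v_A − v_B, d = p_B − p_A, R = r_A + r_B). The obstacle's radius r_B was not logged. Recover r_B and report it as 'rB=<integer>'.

m = 31104
d = (-20, 12);  v_rel = (14, -6),  |v_rel|² = 232
v_rel×d = (14)·(12) − (-6)·(-20) = 48
since m = R²·232 − 48²:  R² = (2304 + 31104) / 232 = 144
R = √144 = 12  ⇒  r_B = 12 − 8 = 4

rB=4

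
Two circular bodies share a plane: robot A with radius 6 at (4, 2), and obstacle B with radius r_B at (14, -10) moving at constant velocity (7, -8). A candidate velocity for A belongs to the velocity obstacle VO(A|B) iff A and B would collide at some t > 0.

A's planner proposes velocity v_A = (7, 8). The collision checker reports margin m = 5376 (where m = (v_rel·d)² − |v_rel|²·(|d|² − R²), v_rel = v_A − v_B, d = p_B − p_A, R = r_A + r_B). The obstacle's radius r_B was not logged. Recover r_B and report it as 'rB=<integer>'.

m = 5376
d = (10, -12);  v_rel = (0, 16),  |v_rel|² = 256
v_rel×d = (0)·(-12) − (16)·(10) = -160
since m = R²·256 − (-160)²:  R² = (25600 + 5376) / 256 = 121
R = √121 = 11  ⇒  r_B = 11 − 6 = 5

rB=5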